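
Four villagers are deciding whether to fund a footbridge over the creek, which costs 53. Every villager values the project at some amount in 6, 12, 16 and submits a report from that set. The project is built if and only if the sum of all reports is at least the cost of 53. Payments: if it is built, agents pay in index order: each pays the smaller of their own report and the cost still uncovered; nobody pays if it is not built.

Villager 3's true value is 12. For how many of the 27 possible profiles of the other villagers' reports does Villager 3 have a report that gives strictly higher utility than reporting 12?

1

Others report (16, 16, 16): truth gives 0; report 6 gives 6 > 0. Violating.
Others report (6, 6, 6): truth gives 0; no alternative beats it.
Others report (6, 6, 12): truth gives 0; no alternative beats it.
(Checking all 27 profiles: 1 has a profitable deviation, 26 do not.)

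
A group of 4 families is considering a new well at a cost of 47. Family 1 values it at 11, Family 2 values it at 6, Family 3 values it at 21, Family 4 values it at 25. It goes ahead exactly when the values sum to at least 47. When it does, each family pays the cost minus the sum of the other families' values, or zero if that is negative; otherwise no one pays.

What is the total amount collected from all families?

Total value 63 ≥ cost 47, so it is built.
Family 1: others sum to 52; max(0, 47 - 52) = 0.
Family 2: others sum to 57; max(0, 47 - 57) = 0.
Family 3: others sum to 42; max(0, 47 - 42) = 5.
Family 4: others sum to 38; max(0, 47 - 38) = 9.
Total collected = 0 + 0 + 5 + 9 = 14.

14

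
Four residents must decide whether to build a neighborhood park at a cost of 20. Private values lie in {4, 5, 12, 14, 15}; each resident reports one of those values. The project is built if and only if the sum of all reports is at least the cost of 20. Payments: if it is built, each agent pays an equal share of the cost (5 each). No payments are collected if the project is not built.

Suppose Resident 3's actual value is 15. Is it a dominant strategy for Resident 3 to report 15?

Check each profile of the others' reports and compare truth against every alternative report.
Others report (4, 4, 4): truth gives 10, best alternative gives 10.
Others report (4, 4, 5): truth gives 10, best alternative gives 10.
Others report (4, 4, 12): truth gives 10, best alternative gives 10.
Others report (4, 4, 14): truth gives 10, best alternative gives 10.
Others report (4, 4, 15): truth gives 10, best alternative gives 10.
Others report (4, 5, 4): truth gives 10, best alternative gives 10.
(Remaining 119 profiles checked similarly; truth is weakly best in each.)
In every case the truthful report is at least as good as any alternative, so it is a dominant strategy.

Yes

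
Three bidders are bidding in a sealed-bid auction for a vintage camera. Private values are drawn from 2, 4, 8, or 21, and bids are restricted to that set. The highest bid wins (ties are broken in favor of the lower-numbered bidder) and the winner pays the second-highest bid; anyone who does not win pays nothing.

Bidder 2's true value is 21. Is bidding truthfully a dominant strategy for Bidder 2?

Yes

Check each profile of the others' bids and compare truth against every alternative bid.
Others bid (8, 2): truth gives 13, best alternative gives 0.
Others bid (8, 4): truth gives 13, best alternative gives 0.
Others bid (8, 8): truth gives 13, best alternative gives 0.
Others bid (2, 2): truth gives 19, best alternative gives 19.
Others bid (2, 4): truth gives 17, best alternative gives 17.
Others bid (4, 2): truth gives 17, best alternative gives 17.
(Remaining 10 profiles checked similarly; truth is weakly best in each.)
In every case the truthful bid is at least as good as any alternative, so it is a dominant strategy.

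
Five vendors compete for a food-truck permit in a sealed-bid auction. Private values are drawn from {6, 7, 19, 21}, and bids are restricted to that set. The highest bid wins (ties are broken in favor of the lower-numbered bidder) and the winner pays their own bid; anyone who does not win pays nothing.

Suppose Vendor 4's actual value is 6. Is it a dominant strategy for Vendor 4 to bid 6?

Check each profile of the others' bids and compare truth against every alternative bid.
Others bid (6, 6, 6, 6): truth gives 0, best alternative gives -1.
Others bid (6, 6, 6, 7): truth gives 0, best alternative gives -1.
Others bid (6, 6, 6, 19): truth gives 0, best alternative gives 0.
Others bid (6, 6, 6, 21): truth gives 0, best alternative gives 0.
Others bid (6, 6, 7, 6): truth gives 0, best alternative gives 0.
Others bid (6, 6, 7, 7): truth gives 0, best alternative gives 0.
(Remaining 250 profiles checked similarly; truth is weakly best in each.)
In every case the truthful bid is at least as good as any alternative, so it is a dominant strategy.

Yes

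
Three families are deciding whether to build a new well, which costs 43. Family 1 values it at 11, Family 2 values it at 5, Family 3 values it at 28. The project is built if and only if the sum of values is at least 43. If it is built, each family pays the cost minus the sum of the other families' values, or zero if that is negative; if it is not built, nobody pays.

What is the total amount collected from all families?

Total value 44 ≥ cost 43, so it is built.
Family 1: others sum to 33; max(0, 43 - 33) = 10.
Family 2: others sum to 39; max(0, 43 - 39) = 4.
Family 3: others sum to 16; max(0, 43 - 16) = 27.
Total collected = 10 + 4 + 27 = 41.

41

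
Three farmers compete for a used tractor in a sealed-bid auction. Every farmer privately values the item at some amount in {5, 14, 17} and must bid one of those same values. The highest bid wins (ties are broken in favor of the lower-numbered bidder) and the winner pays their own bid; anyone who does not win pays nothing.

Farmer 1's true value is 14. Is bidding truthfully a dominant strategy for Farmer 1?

Consider the case where Farmer 2 bids 5 and Farmer 3 bids 5.
Truthful bid 14: wins, pays 14, utility 14 - 14 = 0.
Bid 5 instead: wins, pays 5, utility 14 - 5 = 9.
Since 9 > 0, bidding 5 is strictly better here, so truthful bidding is not dominant.

No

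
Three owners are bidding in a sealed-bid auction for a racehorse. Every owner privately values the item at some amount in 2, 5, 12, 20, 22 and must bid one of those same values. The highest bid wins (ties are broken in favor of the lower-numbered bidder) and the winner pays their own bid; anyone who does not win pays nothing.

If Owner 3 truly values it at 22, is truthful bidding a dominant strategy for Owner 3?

Consider the case where Owner 1 bids 2 and Owner 2 bids 2.
Truthful bid 22: wins, pays 22, utility 22 - 22 = 0.
Bid 5 instead: wins, pays 5, utility 22 - 5 = 17.
Since 17 > 0, bidding 5 is strictly better here, so truthful bidding is not dominant.

No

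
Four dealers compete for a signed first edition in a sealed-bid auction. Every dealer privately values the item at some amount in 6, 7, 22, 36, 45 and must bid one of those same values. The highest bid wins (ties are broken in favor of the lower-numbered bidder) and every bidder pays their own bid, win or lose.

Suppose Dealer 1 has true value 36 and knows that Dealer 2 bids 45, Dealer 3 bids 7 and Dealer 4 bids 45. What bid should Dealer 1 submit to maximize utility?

6

Bid 6: loses but pays 6, utility -6.
Bid 7: loses but pays 7, utility -7.
Bid 22: loses but pays 22, utility -22.
Bid 36: loses but pays 36, utility -36.
Bid 45: wins, pays 45, utility 36 - 45 = -9.
The best choice is 6 with utility -6.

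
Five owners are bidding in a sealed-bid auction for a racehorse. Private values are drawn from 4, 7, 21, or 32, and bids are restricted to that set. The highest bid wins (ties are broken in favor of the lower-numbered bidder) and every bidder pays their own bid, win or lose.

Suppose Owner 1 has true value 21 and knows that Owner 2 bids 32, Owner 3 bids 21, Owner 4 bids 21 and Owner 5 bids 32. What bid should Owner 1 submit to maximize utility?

Bid 4: loses but pays 4, utility -4.
Bid 7: loses but pays 7, utility -7.
Bid 21: loses but pays 21, utility -21.
Bid 32: wins, pays 32, utility 21 - 32 = -11.
The best choice is 4 with utility -4.

4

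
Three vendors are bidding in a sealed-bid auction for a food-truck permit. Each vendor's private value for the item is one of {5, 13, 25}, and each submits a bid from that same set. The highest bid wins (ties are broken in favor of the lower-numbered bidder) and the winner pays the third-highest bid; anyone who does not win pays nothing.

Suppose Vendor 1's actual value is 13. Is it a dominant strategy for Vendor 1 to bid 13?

Consider the case where Vendor 2 bids 5 and Vendor 3 bids 25.
Truthful bid 13: loses, pays 0, utility 0.
Bid 25 instead: wins, pays 5, utility 13 - 5 = 8.
Since 8 > 0, bidding 25 is strictly better here, so truthful bidding is not dominant.

No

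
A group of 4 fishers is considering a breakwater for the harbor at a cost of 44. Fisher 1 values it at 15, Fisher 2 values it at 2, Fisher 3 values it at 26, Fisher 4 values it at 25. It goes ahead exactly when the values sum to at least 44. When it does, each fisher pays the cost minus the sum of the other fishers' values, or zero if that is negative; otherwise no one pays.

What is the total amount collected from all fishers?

Total value 68 ≥ cost 44, so it is built.
Fisher 1: others sum to 53; max(0, 44 - 53) = 0.
Fisher 2: others sum to 66; max(0, 44 - 66) = 0.
Fisher 3: others sum to 42; max(0, 44 - 42) = 2.
Fisher 4: others sum to 43; max(0, 44 - 43) = 1.
Total collected = 0 + 0 + 2 + 1 = 3.

3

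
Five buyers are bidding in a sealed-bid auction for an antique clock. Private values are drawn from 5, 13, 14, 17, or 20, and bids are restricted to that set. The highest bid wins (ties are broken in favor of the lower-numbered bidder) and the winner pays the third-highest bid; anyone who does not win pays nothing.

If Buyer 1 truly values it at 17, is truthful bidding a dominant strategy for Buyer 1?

No

Consider the case where Buyer 2 bids 5, Buyer 3 bids 5, Buyer 4 bids 5 and Buyer 5 bids 20.
Truthful bid 17: loses, pays 0, utility 0.
Bid 20 instead: wins, pays 5, utility 17 - 5 = 12.
Since 12 > 0, bidding 20 is strictly better here, so truthful bidding is not dominant.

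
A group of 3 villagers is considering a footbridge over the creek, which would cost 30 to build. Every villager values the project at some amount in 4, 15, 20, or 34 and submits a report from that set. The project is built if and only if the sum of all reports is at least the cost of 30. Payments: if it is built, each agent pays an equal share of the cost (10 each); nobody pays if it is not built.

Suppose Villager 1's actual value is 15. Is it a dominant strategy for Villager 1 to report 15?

Consider the case where Villager 2 reports 4 and Villager 3 reports 4.
Truthful report 15: project not built, utility 0.
Report 34 instead: project built, pays 10, utility 15 - 10 = 5.
Since 5 > 0, reporting 34 is strictly better here, so truthful reporting is not dominant.

No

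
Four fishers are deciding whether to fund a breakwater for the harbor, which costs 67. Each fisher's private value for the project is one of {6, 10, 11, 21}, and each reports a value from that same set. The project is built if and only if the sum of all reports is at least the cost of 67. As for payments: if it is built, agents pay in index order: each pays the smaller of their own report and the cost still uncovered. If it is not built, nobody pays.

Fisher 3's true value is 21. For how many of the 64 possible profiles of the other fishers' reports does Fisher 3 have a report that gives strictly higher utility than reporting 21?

Others report (21, 21, 21): truth gives 0; report 6 gives 15 > 0. Violating.
Others report (6, 6, 6): truth gives 0; no alternative beats it.
Others report (6, 6, 10): truth gives 0; no alternative beats it.
(Checking all 64 profiles: 1 has a profitable deviation, 63 do not.)

1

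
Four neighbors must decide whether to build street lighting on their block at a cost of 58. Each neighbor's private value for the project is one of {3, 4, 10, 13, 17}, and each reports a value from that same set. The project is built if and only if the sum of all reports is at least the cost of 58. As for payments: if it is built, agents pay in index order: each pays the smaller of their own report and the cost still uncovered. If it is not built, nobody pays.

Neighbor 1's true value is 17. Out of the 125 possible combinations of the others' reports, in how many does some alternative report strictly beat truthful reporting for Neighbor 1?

4

Others report (13, 17, 17): truth gives 0; report 13 gives 4 > 0. Violating.
Others report (17, 13, 17): truth gives 0; report 13 gives 4 > 0. Violating.
Others report (17, 17, 13): truth gives 0; report 13 gives 4 > 0. Violating.
Others report (17, 17, 17): truth gives 0; report 10 gives 7 > 0. Violating.
Others report (3, 3, 3): truth gives 0; no alternative beats it.
Others report (3, 3, 4): truth gives 0; no alternative beats it.
(Checking all 125 profiles: 4 have a profitable deviation, 121 do not.)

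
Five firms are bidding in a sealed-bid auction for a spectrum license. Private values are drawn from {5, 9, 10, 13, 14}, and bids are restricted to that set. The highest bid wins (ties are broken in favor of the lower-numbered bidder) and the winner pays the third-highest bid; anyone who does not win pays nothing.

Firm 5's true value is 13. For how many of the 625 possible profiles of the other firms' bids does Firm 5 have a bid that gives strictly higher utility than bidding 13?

108

Others bid (5, 5, 5, 13): truth gives 0; bid 14 gives 8 > 0. Violating.
Others bid (5, 5, 9, 13): truth gives 0; bid 14 gives 4 > 0. Violating.
Others bid (5, 5, 10, 13): truth gives 0; bid 14 gives 3 > 0. Violating.
Others bid (5, 5, 13, 5): truth gives 0; bid 14 gives 8 > 0. Violating.
Others bid (5, 5, 5, 5): truth gives 8; no alternative beats it.
Others bid (5, 5, 5, 9): truth gives 8; no alternative beats it.
(Checking all 625 profiles: 108 have a profitable deviation, 517 do not.)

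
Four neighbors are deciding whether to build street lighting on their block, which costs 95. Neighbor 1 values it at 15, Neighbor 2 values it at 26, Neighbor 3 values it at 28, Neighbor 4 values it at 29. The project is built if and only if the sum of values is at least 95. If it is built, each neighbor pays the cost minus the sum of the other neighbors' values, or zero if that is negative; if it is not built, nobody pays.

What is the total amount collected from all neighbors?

Total value 98 ≥ cost 95, so it is built.
Neighbor 1: others sum to 83; max(0, 95 - 83) = 12.
Neighbor 2: others sum to 72; max(0, 95 - 72) = 23.
Neighbor 3: others sum to 70; max(0, 95 - 70) = 25.
Neighbor 4: others sum to 69; max(0, 95 - 69) = 26.
Total collected = 12 + 23 + 25 + 26 = 86.

86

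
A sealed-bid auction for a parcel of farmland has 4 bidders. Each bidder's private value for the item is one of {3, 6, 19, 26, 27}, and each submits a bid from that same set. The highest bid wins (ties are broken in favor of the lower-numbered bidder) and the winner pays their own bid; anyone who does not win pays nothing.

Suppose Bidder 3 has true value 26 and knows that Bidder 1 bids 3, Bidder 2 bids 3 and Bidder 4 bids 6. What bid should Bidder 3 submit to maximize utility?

Bid 3: loses, pays 0, utility 0.
Bid 6: wins, pays 6, utility 26 - 6 = 20.
Bid 19: wins, pays 19, utility 26 - 19 = 7.
Bid 26: wins, pays 26, utility 26 - 26 = 0.
Bid 27: wins, pays 27, utility 26 - 27 = -1.
The best choice is 6 with utility 20.

6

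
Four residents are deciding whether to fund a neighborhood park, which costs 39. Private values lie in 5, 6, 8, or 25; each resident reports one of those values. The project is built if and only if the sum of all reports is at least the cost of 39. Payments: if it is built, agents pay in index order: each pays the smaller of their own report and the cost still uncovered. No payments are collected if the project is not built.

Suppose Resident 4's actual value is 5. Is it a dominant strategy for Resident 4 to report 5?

Yes

Check each profile of the others' reports and compare truth against every alternative report.
Others report (5, 25, 25): truth gives 5, best alternative gives 5.
Others report (6, 8, 25): truth gives 5, best alternative gives 5.
Others report (6, 25, 8): truth gives 5, best alternative gives 5.
Others report (6, 25, 25): truth gives 5, best alternative gives 5.
Others report (8, 6, 25): truth gives 5, best alternative gives 5.
Others report (8, 8, 25): truth gives 5, best alternative gives 5.
(Remaining 58 profiles checked similarly; truth is weakly best in each.)
In every case the truthful report is at least as good as any alternative, so it is a dominant strategy.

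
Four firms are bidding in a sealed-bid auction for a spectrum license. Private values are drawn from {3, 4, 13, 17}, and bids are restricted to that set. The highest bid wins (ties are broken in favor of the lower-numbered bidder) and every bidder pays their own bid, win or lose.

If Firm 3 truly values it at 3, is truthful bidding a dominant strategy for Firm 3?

Consider the case where Firm 1 bids 3, Firm 2 bids 3 and Firm 4 bids 3.
Truthful bid 3: loses but pays 3, utility -3.
Bid 4 instead: wins, pays 4, utility 3 - 4 = -1.
Since -1 > -3, bidding 4 is strictly better here, so truthful bidding is not dominant.

No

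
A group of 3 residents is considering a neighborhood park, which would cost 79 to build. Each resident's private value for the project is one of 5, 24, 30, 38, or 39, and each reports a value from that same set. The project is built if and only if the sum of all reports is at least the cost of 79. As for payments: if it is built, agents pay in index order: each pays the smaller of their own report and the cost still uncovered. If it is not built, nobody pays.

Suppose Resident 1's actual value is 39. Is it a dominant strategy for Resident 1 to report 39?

No

Consider the case where Resident 2 reports 5 and Resident 3 reports 38.
Truthful report 39: project built, pays 39, utility 39 - 39 = 0.
Report 38 instead: project built, pays 38, utility 39 - 38 = 1.
Since 1 > 0, reporting 38 is strictly better here, so truthful reporting is not dominant.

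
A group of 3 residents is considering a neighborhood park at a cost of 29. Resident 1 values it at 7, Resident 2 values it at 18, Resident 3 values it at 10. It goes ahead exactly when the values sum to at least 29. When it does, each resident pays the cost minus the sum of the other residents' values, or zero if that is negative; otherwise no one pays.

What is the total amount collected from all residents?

17

Total value 35 ≥ cost 29, so it is built.
Resident 1: others sum to 28; max(0, 29 - 28) = 1.
Resident 2: others sum to 17; max(0, 29 - 17) = 12.
Resident 3: others sum to 25; max(0, 29 - 25) = 4.
Total collected = 1 + 12 + 4 = 17.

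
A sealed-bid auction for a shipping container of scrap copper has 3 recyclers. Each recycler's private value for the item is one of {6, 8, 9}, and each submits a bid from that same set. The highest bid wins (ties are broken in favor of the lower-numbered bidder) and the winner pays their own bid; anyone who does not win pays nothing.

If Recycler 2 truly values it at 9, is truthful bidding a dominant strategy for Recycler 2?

No

Consider the case where Recycler 1 bids 6 and Recycler 3 bids 6.
Truthful bid 9: wins, pays 9, utility 9 - 9 = 0.
Bid 8 instead: wins, pays 8, utility 9 - 8 = 1.
Since 1 > 0, bidding 8 is strictly better here, so truthful bidding is not dominant.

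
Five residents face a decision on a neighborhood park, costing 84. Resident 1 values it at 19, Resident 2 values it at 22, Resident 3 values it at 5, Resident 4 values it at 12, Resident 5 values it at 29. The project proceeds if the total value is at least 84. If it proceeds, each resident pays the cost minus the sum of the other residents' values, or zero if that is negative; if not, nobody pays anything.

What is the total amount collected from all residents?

Total value 87 ≥ cost 84, so it is built.
Resident 1: others sum to 68; max(0, 84 - 68) = 16.
Resident 2: others sum to 65; max(0, 84 - 65) = 19.
Resident 3: others sum to 82; max(0, 84 - 82) = 2.
Resident 4: others sum to 75; max(0, 84 - 75) = 9.
Resident 5: others sum to 58; max(0, 84 - 58) = 26.
Total collected = 16 + 19 + 2 + 9 + 26 = 72.

72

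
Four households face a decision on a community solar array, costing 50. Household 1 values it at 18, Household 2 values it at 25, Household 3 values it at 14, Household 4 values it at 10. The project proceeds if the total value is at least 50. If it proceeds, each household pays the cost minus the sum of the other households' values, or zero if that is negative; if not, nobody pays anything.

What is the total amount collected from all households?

9

Total value 67 ≥ cost 50, so it is built.
Household 1: others sum to 49; max(0, 50 - 49) = 1.
Household 2: others sum to 42; max(0, 50 - 42) = 8.
Household 3: others sum to 53; max(0, 50 - 53) = 0.
Household 4: others sum to 57; max(0, 50 - 57) = 0.
Total collected = 1 + 8 + 0 + 0 = 9.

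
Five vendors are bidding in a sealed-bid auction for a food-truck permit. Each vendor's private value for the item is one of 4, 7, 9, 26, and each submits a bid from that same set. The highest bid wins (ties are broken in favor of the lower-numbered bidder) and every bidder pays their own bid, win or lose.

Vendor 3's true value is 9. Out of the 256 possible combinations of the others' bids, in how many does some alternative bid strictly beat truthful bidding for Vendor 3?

Others bid (4, 4, 4, 4): truth gives 0; bid 7 gives 2 > 0. Violating.
Others bid (4, 4, 4, 7): truth gives 0; bid 7 gives 2 > 0. Violating.
Others bid (4, 4, 4, 26): truth gives -9; bid 4 gives -4 > -9. Violating.
Others bid (4, 4, 7, 4): truth gives 0; bid 7 gives 2 > 0. Violating.
Others bid (4, 4, 4, 9): truth gives 0; no alternative beats it.
Others bid (4, 4, 7, 9): truth gives 0; no alternative beats it.
(Checking all 256 profiles: 224 have a profitable deviation, 32 do not.)

224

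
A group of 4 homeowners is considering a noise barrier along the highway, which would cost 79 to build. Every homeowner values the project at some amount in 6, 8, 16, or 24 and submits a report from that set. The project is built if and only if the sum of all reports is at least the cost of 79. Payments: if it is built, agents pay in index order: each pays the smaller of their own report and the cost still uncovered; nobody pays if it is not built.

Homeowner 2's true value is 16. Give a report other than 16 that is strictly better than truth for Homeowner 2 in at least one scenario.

8

Suppose Homeowner 1 reports 24, Homeowner 3 reports 24 and Homeowner 4 reports 24.
Report 16: project built, pays 16, utility 16 - 16 = 0.
Report 8: project built, pays 8, utility 16 - 8 = 8.
So reporting 8 beats truth here (8 > 0).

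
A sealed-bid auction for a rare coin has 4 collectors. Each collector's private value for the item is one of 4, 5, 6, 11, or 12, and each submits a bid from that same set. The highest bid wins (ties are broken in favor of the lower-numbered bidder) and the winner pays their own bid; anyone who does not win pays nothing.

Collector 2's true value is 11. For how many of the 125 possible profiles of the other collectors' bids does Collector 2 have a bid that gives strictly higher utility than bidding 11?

18

Others bid (4, 4, 4): truth gives 0; bid 5 gives 6 > 0. Violating.
Others bid (4, 4, 5): truth gives 0; bid 5 gives 6 > 0. Violating.
Others bid (4, 4, 6): truth gives 0; bid 6 gives 5 > 0. Violating.
Others bid (4, 5, 4): truth gives 0; bid 5 gives 6 > 0. Violating.
Others bid (4, 4, 11): truth gives 0; no alternative beats it.
Others bid (4, 4, 12): truth gives 0; no alternative beats it.
(Checking all 125 profiles: 18 have a profitable deviation, 107 do not.)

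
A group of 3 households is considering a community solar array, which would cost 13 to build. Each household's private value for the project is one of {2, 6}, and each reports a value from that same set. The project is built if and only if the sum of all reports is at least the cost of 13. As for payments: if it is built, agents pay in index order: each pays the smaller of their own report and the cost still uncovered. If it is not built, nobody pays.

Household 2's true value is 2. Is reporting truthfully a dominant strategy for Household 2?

Check each profile of the others' reports and compare truth against every alternative report.
Others report (2, 6): truth gives 0, best alternative gives -4.
Others report (6, 2): truth gives 0, best alternative gives -4.
Others report (6, 6): truth gives 0, best alternative gives -4.
Others report (2, 2): truth gives 0, best alternative gives 0.
In every case the truthful report is at least as good as any alternative, so it is a dominant strategy.

Yes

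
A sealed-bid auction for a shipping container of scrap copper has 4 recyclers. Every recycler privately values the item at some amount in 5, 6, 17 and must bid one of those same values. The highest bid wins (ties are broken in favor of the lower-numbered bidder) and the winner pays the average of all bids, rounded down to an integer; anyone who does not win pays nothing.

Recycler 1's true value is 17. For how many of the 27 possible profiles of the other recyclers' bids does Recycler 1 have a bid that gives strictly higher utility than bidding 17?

Others bid (5, 5, 5): truth gives 9; bid 5 gives 12 > 9. Violating.
Others bid (5, 5, 6): truth gives 9; bid 6 gives 12 > 9. Violating.
Others bid (5, 6, 5): truth gives 9; bid 6 gives 12 > 9. Violating.
Others bid (5, 6, 6): truth gives 9; bid 6 gives 12 > 9. Violating.
Others bid (5, 5, 17): truth gives 6; no alternative beats it.
Others bid (5, 6, 17): truth gives 6; no alternative beats it.
(Checking all 27 profiles: 8 have a profitable deviation, 19 do not.)

8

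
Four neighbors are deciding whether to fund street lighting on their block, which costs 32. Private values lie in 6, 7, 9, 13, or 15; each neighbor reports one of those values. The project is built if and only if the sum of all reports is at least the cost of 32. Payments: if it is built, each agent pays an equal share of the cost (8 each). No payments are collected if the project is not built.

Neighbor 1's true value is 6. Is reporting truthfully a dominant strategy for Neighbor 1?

Yes

Check each profile of the others' reports and compare truth against every alternative report.
Others report (6, 6, 13): truth gives 0, best alternative gives -2.
Others report (6, 13, 6): truth gives 0, best alternative gives -2.
Others report (7, 9, 9): truth gives 0, best alternative gives -2.
Others report (9, 7, 9): truth gives 0, best alternative gives -2.
Others report (9, 9, 7): truth gives 0, best alternative gives -2.
Others report (13, 6, 6): truth gives 0, best alternative gives -2.
(Remaining 119 profiles checked similarly; truth is weakly best in each.)
In every case the truthful report is at least as good as any alternative, so it is a dominant strategy.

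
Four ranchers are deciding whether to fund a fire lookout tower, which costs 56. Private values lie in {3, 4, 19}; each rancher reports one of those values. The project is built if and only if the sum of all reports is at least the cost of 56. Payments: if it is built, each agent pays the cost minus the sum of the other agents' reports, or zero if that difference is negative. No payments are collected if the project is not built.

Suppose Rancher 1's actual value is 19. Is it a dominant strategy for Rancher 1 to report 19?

Yes

Check each profile of the others' reports and compare truth against every alternative report.
Others report (4, 19, 19): truth gives 5, best alternative gives 0.
Others report (19, 4, 19): truth gives 5, best alternative gives 0.
Others report (19, 19, 4): truth gives 5, best alternative gives 0.
Others report (3, 19, 19): truth gives 4, best alternative gives 0.
Others report (19, 3, 19): truth gives 4, best alternative gives 0.
Others report (19, 19, 3): truth gives 4, best alternative gives 0.
(Remaining 21 profiles checked similarly; truth is weakly best in each.)
In every case the truthful report is at least as good as any alternative, so it is a dominant strategy.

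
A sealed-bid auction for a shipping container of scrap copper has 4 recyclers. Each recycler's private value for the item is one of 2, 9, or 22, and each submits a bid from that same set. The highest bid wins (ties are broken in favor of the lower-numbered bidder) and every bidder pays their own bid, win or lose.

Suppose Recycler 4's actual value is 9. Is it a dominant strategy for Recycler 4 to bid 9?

No

Consider the case where Recycler 1 bids 2, Recycler 2 bids 2 and Recycler 3 bids 9.
Truthful bid 9: loses but pays 9, utility -9.
Bid 2 instead: loses but pays 2, utility -2.
Since -2 > -9, bidding 2 is strictly better here, so truthful bidding is not dominant.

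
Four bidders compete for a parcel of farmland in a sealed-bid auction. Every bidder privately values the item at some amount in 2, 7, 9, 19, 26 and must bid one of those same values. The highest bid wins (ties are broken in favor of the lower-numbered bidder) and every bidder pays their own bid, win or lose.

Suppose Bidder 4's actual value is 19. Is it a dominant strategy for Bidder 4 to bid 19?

Consider the case where Bidder 1 bids 2, Bidder 2 bids 2 and Bidder 3 bids 2.
Truthful bid 19: wins, pays 19, utility 19 - 19 = 0.
Bid 7 instead: wins, pays 7, utility 19 - 7 = 12.
Since 12 > 0, bidding 7 is strictly better here, so truthful bidding is not dominant.

No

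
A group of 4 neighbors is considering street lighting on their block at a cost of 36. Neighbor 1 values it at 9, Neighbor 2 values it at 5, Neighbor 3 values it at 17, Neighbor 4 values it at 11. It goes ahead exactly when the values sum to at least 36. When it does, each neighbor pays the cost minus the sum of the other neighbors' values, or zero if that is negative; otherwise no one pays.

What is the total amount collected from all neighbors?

19

Total value 42 ≥ cost 36, so it is built.
Neighbor 1: others sum to 33; max(0, 36 - 33) = 3.
Neighbor 2: others sum to 37; max(0, 36 - 37) = 0.
Neighbor 3: others sum to 25; max(0, 36 - 25) = 11.
Neighbor 4: others sum to 31; max(0, 36 - 31) = 5.
Total collected = 3 + 0 + 11 + 5 = 19.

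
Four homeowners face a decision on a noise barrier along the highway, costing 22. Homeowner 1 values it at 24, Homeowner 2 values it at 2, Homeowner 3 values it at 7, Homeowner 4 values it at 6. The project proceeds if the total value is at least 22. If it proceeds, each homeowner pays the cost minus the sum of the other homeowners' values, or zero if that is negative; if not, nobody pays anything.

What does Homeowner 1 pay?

7

Total value 39 ≥ cost 22, so the project is built.
The other homeowners' values sum to 15.
Cost minus that sum is 22 - 15 = 7.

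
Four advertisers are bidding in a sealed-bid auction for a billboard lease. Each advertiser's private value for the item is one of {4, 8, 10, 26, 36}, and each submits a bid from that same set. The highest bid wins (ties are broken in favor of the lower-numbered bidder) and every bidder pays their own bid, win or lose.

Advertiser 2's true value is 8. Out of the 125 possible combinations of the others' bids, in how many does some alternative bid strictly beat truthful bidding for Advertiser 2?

Others bid (4, 4, 10): truth gives -8; bid 10 gives -2 > -8. Violating.
Others bid (4, 4, 26): truth gives -8; bid 4 gives -4 > -8. Violating.
Others bid (4, 4, 36): truth gives -8; bid 4 gives -4 > -8. Violating.
Others bid (4, 8, 10): truth gives -8; bid 10 gives -2 > -8. Violating.
Others bid (4, 4, 4): truth gives 0; no alternative beats it.
Others bid (4, 4, 8): truth gives 0; no alternative beats it.
(Checking all 125 profiles: 121 have a profitable deviation, 4 do not.)

121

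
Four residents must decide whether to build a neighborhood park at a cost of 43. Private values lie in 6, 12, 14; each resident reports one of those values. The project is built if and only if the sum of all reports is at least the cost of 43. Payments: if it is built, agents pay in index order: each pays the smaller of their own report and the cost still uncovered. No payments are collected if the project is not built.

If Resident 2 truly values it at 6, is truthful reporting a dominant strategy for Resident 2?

Yes

Check each profile of the others' reports and compare truth against every alternative report.
Others report (6, 12, 14): truth gives 0, best alternative gives -6.
Others report (6, 14, 12): truth gives 0, best alternative gives -6.
Others report (6, 14, 14): truth gives 0, best alternative gives -6.
Others report (12, 6, 14): truth gives 0, best alternative gives -6.
Others report (12, 12, 12): truth gives 0, best alternative gives -6.
Others report (12, 12, 14): truth gives 0, best alternative gives -6.
(Remaining 21 profiles checked similarly; truth is weakly best in each.)
In every case the truthful report is at least as good as any alternative, so it is a dominant strategy.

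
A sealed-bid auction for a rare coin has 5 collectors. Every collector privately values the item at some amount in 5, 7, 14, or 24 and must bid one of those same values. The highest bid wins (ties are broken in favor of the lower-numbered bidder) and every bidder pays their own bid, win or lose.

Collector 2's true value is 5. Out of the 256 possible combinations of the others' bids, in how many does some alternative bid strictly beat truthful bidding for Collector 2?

Others bid (5, 5, 5, 5): truth gives -5; bid 7 gives -2 > -5. Violating.
Others bid (5, 5, 5, 7): truth gives -5; bid 7 gives -2 > -5. Violating.
Others bid (5, 5, 7, 5): truth gives -5; bid 7 gives -2 > -5. Violating.
Others bid (5, 5, 7, 7): truth gives -5; bid 7 gives -2 > -5. Violating.
Others bid (5, 5, 5, 14): truth gives -5; no alternative beats it.
Others bid (5, 5, 5, 24): truth gives -5; no alternative beats it.
(Checking all 256 profiles: 8 have a profitable deviation, 248 do not.)

8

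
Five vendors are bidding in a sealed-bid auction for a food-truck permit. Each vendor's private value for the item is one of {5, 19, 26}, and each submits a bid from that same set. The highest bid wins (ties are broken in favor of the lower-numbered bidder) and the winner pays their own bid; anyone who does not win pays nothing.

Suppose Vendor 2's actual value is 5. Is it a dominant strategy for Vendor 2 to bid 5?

Check each profile of the others' bids and compare truth against every alternative bid.
Others bid (5, 5, 5, 5): truth gives 0, best alternative gives -14.
Others bid (5, 5, 5, 19): truth gives 0, best alternative gives -14.
Others bid (5, 5, 19, 5): truth gives 0, best alternative gives -14.
Others bid (5, 5, 19, 19): truth gives 0, best alternative gives -14.
Others bid (5, 19, 5, 5): truth gives 0, best alternative gives -14.
Others bid (5, 19, 5, 19): truth gives 0, best alternative gives -14.
(Remaining 75 profiles checked similarly; truth is weakly best in each.)
In every case the truthful bid is at least as good as any alternative, so it is a dominant strategy.

Yes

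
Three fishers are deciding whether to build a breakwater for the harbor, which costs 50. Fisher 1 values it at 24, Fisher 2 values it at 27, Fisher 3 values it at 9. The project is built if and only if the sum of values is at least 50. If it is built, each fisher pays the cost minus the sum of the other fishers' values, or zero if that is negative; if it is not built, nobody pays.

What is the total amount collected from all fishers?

Total value 60 ≥ cost 50, so it is built.
Fisher 1: others sum to 36; max(0, 50 - 36) = 14.
Fisher 2: others sum to 33; max(0, 50 - 33) = 17.
Fisher 3: others sum to 51; max(0, 50 - 51) = 0.
Total collected = 14 + 17 + 0 = 31.

31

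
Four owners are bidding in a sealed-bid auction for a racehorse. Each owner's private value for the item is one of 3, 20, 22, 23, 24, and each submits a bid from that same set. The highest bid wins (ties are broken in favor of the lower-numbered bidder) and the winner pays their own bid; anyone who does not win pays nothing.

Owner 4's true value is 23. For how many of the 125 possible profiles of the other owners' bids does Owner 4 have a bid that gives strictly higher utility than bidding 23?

Others bid (3, 3, 3): truth gives 0; bid 20 gives 3 > 0. Violating.
Others bid (3, 3, 20): truth gives 0; bid 22 gives 1 > 0. Violating.
Others bid (3, 20, 3): truth gives 0; bid 22 gives 1 > 0. Violating.
Others bid (3, 20, 20): truth gives 0; bid 22 gives 1 > 0. Violating.
Others bid (3, 3, 22): truth gives 0; no alternative beats it.
Others bid (3, 3, 23): truth gives 0; no alternative beats it.
(Checking all 125 profiles: 8 have a profitable deviation, 117 do not.)

8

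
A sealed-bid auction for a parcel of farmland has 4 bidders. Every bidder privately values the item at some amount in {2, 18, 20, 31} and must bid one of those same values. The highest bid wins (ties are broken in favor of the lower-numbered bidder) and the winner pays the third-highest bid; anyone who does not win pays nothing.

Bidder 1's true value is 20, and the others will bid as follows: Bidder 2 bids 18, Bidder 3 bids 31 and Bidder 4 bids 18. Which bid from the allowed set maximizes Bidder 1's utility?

Bid 2: loses, pays 0, utility 0.
Bid 18: loses, pays 0, utility 0.
Bid 20: loses, pays 0, utility 0.
Bid 31: wins, pays 18, utility 20 - 18 = 2.
The best choice is 31 with utility 2.

31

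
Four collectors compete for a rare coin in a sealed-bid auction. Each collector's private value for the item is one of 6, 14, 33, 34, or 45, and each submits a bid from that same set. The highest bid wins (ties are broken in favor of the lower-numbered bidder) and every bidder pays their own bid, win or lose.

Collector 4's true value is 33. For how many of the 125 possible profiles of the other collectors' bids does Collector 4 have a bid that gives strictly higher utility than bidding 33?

118

Others bid (6, 6, 6): truth gives 0; bid 14 gives 19 > 0. Violating.
Others bid (6, 6, 33): truth gives -33; bid 34 gives -1 > -33. Violating.
Others bid (6, 6, 34): truth gives -33; bid 6 gives -6 > -33. Violating.
Others bid (6, 6, 45): truth gives -33; bid 6 gives -6 > -33. Violating.
Others bid (6, 6, 14): truth gives 0; no alternative beats it.
Others bid (6, 14, 6): truth gives 0; no alternative beats it.
(Checking all 125 profiles: 118 have a profitable deviation, 7 do not.)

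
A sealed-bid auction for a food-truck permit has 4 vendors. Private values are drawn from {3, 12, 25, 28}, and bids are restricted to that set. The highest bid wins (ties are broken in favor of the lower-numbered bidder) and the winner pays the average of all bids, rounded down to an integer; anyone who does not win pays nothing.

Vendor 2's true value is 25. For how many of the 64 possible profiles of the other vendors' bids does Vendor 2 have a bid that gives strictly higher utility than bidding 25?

Others bid (3, 3, 3): truth gives 17; bid 12 gives 20 > 17. Violating.
Others bid (3, 3, 12): truth gives 15; bid 12 gives 18 > 15. Violating.
Others bid (3, 3, 28): truth gives 0; bid 28 gives 10 > 0. Violating.
Others bid (3, 12, 3): truth gives 15; bid 12 gives 18 > 15. Violating.
Others bid (3, 3, 25): truth gives 11; no alternative beats it.
Others bid (3, 12, 25): truth gives 9; no alternative beats it.
(Checking all 64 profiles: 30 have a profitable deviation, 34 do not.)

30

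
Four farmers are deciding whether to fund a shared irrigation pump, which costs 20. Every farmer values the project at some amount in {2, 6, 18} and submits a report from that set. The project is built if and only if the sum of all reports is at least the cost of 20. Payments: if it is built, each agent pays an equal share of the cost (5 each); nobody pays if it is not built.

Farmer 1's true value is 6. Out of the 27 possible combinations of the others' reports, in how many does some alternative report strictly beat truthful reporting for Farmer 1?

4

Others report (2, 2, 2): truth gives 0; report 18 gives 1 > 0. Violating.
Others report (2, 2, 6): truth gives 0; report 18 gives 1 > 0. Violating.
Others report (2, 6, 2): truth gives 0; report 18 gives 1 > 0. Violating.
Others report (6, 2, 2): truth gives 0; report 18 gives 1 > 0. Violating.
Others report (2, 2, 18): truth gives 1; no alternative beats it.
Others report (2, 6, 6): truth gives 1; no alternative beats it.
(Checking all 27 profiles: 4 have a profitable deviation, 23 do not.)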